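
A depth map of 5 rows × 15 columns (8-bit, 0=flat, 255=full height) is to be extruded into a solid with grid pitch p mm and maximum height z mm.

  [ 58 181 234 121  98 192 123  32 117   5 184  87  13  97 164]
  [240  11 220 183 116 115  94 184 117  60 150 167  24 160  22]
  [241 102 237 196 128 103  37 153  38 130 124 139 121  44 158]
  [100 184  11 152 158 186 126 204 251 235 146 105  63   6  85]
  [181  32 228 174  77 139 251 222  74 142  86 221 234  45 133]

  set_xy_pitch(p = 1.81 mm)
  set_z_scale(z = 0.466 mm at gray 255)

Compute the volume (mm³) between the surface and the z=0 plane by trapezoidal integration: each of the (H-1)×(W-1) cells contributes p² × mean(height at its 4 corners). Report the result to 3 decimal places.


43.354

height_mm = gray/255 × 0.466; cell vol = 1.81² × mean(4 corners)
unit = 1.81² × 0.466 / (4×255) = 0.00149673 mm³ per gray-sum
row 0: Σ corner-gray over 14 cells = 6654  → 9.9592
row 1: Σ corner-gray over 14 cells = 6967  → 10.4277
row 2: Σ corner-gray over 14 cells = 7342  → 10.9890
row 3: Σ corner-gray over 14 cells = 8003  → 11.9783
Σ rows: total corner-gray = 28966  → 43.3542 mm³


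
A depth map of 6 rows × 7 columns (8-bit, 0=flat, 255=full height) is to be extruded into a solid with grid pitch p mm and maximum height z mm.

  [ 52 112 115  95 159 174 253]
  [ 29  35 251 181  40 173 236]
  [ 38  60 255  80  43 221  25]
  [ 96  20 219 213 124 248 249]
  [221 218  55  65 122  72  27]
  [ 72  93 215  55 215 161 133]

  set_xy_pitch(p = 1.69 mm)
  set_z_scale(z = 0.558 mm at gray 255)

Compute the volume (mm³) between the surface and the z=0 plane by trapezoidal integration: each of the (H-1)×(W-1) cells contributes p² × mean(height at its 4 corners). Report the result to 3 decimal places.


24.874

height_mm = gray/255 × 0.558; cell vol = 1.69² × mean(4 corners)
unit = 1.69² × 0.558 / (4×255) = 0.00156245 mm³ per gray-sum
row 0: Σ corner-gray over 6 cells = 3240  → 5.0624
row 1: Σ corner-gray over 6 cells = 3006  → 4.6967
row 2: Σ corner-gray over 6 cells = 3374  → 5.2717
row 3: Σ corner-gray over 6 cells = 3305  → 5.1639
row 4: Σ corner-gray over 6 cells = 2995  → 4.6796
Σ rows: total corner-gray = 15920  → 24.8743 mm³


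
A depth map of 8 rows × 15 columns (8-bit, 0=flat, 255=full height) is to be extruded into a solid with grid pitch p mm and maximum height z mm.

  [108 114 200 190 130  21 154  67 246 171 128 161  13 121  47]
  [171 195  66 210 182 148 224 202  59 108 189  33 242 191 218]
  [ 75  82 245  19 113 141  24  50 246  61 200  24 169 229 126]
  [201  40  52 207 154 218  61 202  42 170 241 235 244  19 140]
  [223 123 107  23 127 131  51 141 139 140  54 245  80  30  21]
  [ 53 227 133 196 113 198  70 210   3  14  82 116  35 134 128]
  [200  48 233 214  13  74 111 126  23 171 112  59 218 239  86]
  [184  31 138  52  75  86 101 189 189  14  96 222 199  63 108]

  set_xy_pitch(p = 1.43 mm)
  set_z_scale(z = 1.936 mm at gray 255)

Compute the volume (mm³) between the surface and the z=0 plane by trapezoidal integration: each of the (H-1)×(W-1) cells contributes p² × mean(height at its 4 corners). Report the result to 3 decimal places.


195.901

height_mm = gray/255 × 1.936; cell vol = 1.43² × mean(4 corners)
unit = 1.43² × 1.936 / (4×255) = 0.0038813 mm³ per gray-sum
row 0: Σ corner-gray over 14 cells = 8074  → 31.3376
row 1: Σ corner-gray over 14 cells = 7894  → 30.6390
row 2: Σ corner-gray over 14 cells = 7518  → 29.1796
row 3: Σ corner-gray over 14 cells = 7137  → 27.7008
row 4: Σ corner-gray over 14 cells = 6269  → 24.3319
row 5: Σ corner-gray over 14 cells = 6811  → 26.4355
row 6: Σ corner-gray over 14 cells = 6770  → 26.2764
Σ rows: total corner-gray = 50473  → 195.9009 mm³


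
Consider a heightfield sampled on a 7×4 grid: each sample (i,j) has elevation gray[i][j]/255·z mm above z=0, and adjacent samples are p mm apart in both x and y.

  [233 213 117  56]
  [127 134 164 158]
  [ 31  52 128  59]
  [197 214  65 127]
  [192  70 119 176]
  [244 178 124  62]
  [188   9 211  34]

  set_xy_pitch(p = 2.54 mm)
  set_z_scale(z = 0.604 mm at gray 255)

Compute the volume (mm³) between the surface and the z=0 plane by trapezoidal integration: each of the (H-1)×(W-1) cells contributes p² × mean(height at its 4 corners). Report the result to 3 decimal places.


35.717

height_mm = gray/255 × 0.604; cell vol = 2.54² × mean(4 corners)
unit = 2.54² × 0.604 / (4×255) = 0.00382036 mm³ per gray-sum
row 0: Σ corner-gray over 3 cells = 1830  → 6.9913
row 1: Σ corner-gray over 3 cells = 1331  → 5.0849
row 2: Σ corner-gray over 3 cells = 1332  → 5.0887
row 3: Σ corner-gray over 3 cells = 1628  → 6.2195
row 4: Σ corner-gray over 3 cells = 1656  → 6.3265
row 5: Σ corner-gray over 3 cells = 1572  → 6.0056
Σ rows: total corner-gray = 9349  → 35.7165 mm³


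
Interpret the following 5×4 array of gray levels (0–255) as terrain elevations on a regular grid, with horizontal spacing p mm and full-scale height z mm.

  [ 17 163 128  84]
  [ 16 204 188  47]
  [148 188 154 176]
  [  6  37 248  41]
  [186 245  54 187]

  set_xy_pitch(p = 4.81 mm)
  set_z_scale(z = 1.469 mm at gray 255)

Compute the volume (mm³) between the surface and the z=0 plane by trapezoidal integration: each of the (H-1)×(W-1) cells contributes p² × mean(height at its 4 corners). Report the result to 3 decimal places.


219.849

height_mm = gray/255 × 1.469; cell vol = 4.81² × mean(4 corners)
unit = 4.81² × 1.469 / (4×255) = 0.0333205 mm³ per gray-sum
row 0: Σ corner-gray over 3 cells = 1530  → 50.9804
row 1: Σ corner-gray over 3 cells = 1855  → 61.8096
row 2: Σ corner-gray over 3 cells = 1625  → 54.1458
row 3: Σ corner-gray over 3 cells = 1588  → 52.9130
Σ rows: total corner-gray = 6598  → 219.8488 mm³


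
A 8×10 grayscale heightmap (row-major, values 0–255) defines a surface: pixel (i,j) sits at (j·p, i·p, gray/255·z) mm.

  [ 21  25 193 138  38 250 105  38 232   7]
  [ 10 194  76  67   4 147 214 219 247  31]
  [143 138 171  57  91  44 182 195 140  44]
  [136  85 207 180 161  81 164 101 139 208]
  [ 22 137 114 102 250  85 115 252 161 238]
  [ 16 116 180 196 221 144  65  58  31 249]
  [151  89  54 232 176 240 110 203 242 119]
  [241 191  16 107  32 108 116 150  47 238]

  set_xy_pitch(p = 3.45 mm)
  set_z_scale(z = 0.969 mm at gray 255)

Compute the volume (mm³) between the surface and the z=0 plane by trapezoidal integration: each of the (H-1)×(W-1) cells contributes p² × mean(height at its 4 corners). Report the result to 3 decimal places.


height_mm = gray/255 × 0.969; cell vol = 3.45² × mean(4 corners)
unit = 3.45² × 0.969 / (4×255) = 0.0113074 mm³ per gray-sum
row 0: Σ corner-gray over 9 cells = 4443  → 50.2387
row 1: Σ corner-gray over 9 cells = 4600  → 52.0139
row 2: Σ corner-gray over 9 cells = 4803  → 54.3093
row 3: Σ corner-gray over 9 cells = 5272  → 59.6125
row 4: Σ corner-gray over 9 cells = 4979  → 56.2994
row 5: Σ corner-gray over 9 cells = 5249  → 59.3524
row 6: Σ corner-gray over 9 cells = 4975  → 56.2542
Σ rows: total corner-gray = 34321  → 388.0804 mm³

388.080


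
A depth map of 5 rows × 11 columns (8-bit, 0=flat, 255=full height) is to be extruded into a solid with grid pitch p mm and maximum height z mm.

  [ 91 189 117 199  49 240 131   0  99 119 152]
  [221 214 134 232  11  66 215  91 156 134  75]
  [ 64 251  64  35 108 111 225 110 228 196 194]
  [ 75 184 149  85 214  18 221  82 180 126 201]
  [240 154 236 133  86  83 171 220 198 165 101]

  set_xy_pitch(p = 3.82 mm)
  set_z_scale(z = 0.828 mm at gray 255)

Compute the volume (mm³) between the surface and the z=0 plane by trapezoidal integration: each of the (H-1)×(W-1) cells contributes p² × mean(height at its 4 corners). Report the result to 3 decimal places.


269.866

height_mm = gray/255 × 0.828; cell vol = 3.82² × mean(4 corners)
unit = 3.82² × 0.828 / (4×255) = 0.0118456 mm³ per gray-sum
row 0: Σ corner-gray over 10 cells = 5331  → 63.1489
row 1: Σ corner-gray over 10 cells = 5716  → 67.7094
row 2: Σ corner-gray over 10 cells = 5708  → 67.6147
row 3: Σ corner-gray over 10 cells = 6027  → 71.3934
Σ rows: total corner-gray = 22782  → 269.8664 mm³


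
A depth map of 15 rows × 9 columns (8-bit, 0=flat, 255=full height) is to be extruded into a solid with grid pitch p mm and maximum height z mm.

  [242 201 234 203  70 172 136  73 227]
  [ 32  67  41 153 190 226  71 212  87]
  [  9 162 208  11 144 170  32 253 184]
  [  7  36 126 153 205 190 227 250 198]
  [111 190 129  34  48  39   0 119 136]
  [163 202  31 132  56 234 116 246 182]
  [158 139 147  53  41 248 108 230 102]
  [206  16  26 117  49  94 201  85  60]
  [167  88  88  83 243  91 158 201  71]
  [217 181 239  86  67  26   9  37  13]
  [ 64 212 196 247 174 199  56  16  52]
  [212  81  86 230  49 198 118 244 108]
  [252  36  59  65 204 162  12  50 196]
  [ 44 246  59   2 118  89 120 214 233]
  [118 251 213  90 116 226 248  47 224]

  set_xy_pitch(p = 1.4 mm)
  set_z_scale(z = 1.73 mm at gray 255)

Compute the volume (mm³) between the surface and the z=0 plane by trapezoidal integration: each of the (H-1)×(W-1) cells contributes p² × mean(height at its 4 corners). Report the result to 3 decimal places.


height_mm = gray/255 × 1.73; cell vol = 1.4² × mean(4 corners)
unit = 1.4² × 1.73 / (4×255) = 0.00332431 mm³ per gray-sum
row 0: Σ corner-gray over 8 cells = 4686  → 15.5777
row 1: Σ corner-gray over 8 cells = 4192  → 13.9355
row 2: Σ corner-gray over 8 cells = 4732  → 15.7307
row 3: Σ corner-gray over 8 cells = 3944  → 13.1111
row 4: Σ corner-gray over 8 cells = 3744  → 12.4462
row 5: Σ corner-gray over 8 cells = 4571  → 15.1954
row 6: Σ corner-gray over 8 cells = 3634  → 12.0806
row 7: Σ corner-gray over 8 cells = 3584  → 11.9143
row 8: Σ corner-gray over 8 cells = 3662  → 12.1736
row 9: Σ corner-gray over 8 cells = 3836  → 12.7521
row 10: Σ corner-gray over 8 cells = 4648  → 15.4514
row 11: Σ corner-gray over 8 cells = 3956  → 13.1510
row 12: Σ corner-gray over 8 cells = 3597  → 11.9576
row 13: Σ corner-gray over 8 cells = 4697  → 15.6143
Σ rows: total corner-gray = 57483  → 191.0915 mm³

191.092


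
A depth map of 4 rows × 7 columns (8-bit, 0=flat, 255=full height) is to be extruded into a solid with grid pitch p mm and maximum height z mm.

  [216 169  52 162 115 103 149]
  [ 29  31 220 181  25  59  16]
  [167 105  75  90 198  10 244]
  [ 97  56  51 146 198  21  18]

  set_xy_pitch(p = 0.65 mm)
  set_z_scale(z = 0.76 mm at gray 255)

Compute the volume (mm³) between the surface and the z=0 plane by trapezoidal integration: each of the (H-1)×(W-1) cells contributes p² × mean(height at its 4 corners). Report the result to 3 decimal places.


2.365

height_mm = gray/255 × 0.76; cell vol = 0.65² × mean(4 corners)
unit = 0.65² × 0.76 / (4×255) = 0.000314804 mm³ per gray-sum
row 0: Σ corner-gray over 6 cells = 2644  → 0.8323
row 1: Σ corner-gray over 6 cells = 2444  → 0.7694
row 2: Σ corner-gray over 6 cells = 2426  → 0.7637
Σ rows: total corner-gray = 7514  → 2.3654 mm³


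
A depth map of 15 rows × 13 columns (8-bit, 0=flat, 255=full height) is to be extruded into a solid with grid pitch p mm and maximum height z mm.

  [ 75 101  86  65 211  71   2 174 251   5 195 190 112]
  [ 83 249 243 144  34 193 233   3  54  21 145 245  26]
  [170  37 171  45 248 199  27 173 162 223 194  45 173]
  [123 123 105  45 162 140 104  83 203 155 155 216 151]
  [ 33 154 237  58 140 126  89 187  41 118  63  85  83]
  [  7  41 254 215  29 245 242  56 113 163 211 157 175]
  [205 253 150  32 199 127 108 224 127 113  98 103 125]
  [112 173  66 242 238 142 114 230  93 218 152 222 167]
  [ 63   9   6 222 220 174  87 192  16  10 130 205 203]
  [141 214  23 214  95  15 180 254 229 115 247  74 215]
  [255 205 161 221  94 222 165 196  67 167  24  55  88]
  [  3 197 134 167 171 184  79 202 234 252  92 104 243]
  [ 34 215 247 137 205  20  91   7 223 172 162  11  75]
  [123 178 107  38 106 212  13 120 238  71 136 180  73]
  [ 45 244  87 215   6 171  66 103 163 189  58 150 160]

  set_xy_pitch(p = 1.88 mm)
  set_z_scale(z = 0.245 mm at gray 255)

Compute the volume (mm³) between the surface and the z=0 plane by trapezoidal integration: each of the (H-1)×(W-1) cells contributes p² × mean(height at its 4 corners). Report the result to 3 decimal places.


height_mm = gray/255 × 0.245; cell vol = 1.88² × mean(4 corners)
unit = 1.88² × 0.245 / (4×255) = 0.000848949 mm³ per gray-sum
row 0: Σ corner-gray over 12 cells = 6126  → 5.2007
row 1: Σ corner-gray over 12 cells = 6628  → 5.6268
row 2: Σ corner-gray over 12 cells = 6647  → 5.6430
row 3: Σ corner-gray over 12 cells = 5968  → 5.0665
row 4: Σ corner-gray over 12 cells = 6346  → 5.3874
row 5: Σ corner-gray over 12 cells = 7032  → 5.9698
row 6: Σ corner-gray over 12 cells = 7457  → 6.3306
row 7: Σ corner-gray over 12 cells = 6867  → 5.8297
row 8: Σ corner-gray over 12 cells = 6484  → 5.5046
row 9: Σ corner-gray over 12 cells = 7173  → 6.0895
row 10: Σ corner-gray over 12 cells = 7375  → 6.2610
row 11: Σ corner-gray over 12 cells = 6967  → 5.9146
row 12: Σ corner-gray over 12 cells = 6083  → 5.1642
row 13: Σ corner-gray over 12 cells = 6103  → 5.1811
Σ rows: total corner-gray = 93256  → 79.1696 mm³

79.170


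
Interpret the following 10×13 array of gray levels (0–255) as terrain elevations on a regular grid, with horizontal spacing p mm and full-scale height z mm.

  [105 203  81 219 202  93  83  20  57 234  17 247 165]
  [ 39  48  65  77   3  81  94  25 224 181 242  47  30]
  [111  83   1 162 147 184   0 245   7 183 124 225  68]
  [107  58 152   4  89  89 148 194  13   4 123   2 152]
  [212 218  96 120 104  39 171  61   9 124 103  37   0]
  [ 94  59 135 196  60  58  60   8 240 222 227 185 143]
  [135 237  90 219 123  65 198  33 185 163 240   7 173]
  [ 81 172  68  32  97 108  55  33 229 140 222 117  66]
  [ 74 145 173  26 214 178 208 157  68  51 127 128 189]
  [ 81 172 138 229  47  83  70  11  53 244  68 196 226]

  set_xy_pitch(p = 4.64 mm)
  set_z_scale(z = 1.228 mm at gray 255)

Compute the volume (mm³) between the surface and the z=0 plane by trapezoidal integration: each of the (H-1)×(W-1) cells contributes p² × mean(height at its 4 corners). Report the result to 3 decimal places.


height_mm = gray/255 × 1.228; cell vol = 4.64² × mean(4 corners)
unit = 4.64² × 1.228 / (4×255) = 0.0259199 mm³ per gray-sum
row 0: Σ corner-gray over 12 cells = 5425  → 140.6157
row 1: Σ corner-gray over 12 cells = 5144  → 133.3322
row 2: Σ corner-gray over 12 cells = 4912  → 127.3188
row 3: Σ corner-gray over 12 cells = 4387  → 113.7108
row 4: Σ corner-gray over 12 cells = 5513  → 142.8967
row 5: Σ corner-gray over 12 cells = 6565  → 170.1645
row 6: Σ corner-gray over 12 cells = 6121  → 158.6560
row 7: Σ corner-gray over 12 cells = 5906  → 153.0832
row 8: Σ corner-gray over 12 cells = 6142  → 159.2003
Σ rows: total corner-gray = 50115  → 1298.9783 mm³

1298.978


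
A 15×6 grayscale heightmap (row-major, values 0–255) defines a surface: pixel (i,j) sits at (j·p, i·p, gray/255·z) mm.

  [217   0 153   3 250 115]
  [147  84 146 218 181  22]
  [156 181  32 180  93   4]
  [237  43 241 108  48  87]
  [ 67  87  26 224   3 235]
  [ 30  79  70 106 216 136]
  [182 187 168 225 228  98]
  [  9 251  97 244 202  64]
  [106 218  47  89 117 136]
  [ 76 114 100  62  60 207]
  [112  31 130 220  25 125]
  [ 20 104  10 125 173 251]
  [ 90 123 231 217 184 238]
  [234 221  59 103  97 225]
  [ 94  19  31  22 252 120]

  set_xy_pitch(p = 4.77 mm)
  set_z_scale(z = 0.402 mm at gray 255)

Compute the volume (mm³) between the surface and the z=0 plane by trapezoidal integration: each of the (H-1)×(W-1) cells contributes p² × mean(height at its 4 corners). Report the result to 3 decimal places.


height_mm = gray/255 × 0.402; cell vol = 4.77² × mean(4 corners)
unit = 4.77² × 0.402 / (4×255) = 0.00896732 mm³ per gray-sum
row 0: Σ corner-gray over 5 cells = 2571  → 23.0550
row 1: Σ corner-gray over 5 cells = 2559  → 22.9474
row 2: Σ corner-gray over 5 cells = 2336  → 20.9477
row 3: Σ corner-gray over 5 cells = 2186  → 19.6026
row 4: Σ corner-gray over 5 cells = 2090  → 18.7417
row 5: Σ corner-gray over 5 cells = 3004  → 26.9378
row 6: Σ corner-gray over 5 cells = 3557  → 31.8968
row 7: Σ corner-gray over 5 cells = 2845  → 25.5120
row 8: Σ corner-gray over 5 cells = 2139  → 19.1811
row 9: Σ corner-gray over 5 cells = 2004  → 17.9705
row 10: Σ corner-gray over 5 cells = 2144  → 19.2259
row 11: Σ corner-gray over 5 cells = 2933  → 26.3011
row 12: Σ corner-gray over 5 cells = 3257  → 29.2066
row 13: Σ corner-gray over 5 cells = 2281  → 20.4545
Σ rows: total corner-gray = 35906  → 321.9806 mm³

321.981


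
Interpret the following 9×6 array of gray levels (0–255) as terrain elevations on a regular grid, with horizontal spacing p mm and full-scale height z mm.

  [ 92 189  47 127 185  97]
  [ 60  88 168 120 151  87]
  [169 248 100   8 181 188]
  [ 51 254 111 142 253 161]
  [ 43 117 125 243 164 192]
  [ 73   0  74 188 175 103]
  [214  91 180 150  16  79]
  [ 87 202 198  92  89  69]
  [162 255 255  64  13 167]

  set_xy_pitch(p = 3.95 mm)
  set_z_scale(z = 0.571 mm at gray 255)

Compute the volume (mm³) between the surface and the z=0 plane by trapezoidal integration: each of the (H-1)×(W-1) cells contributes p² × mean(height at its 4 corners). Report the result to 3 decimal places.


height_mm = gray/255 × 0.571; cell vol = 3.95² × mean(4 corners)
unit = 3.95² × 0.571 / (4×255) = 0.00873434 mm³ per gray-sum
row 0: Σ corner-gray over 5 cells = 2486  → 21.7136
row 1: Σ corner-gray over 5 cells = 2632  → 22.9888
row 2: Σ corner-gray over 5 cells = 3163  → 27.6267
row 3: Σ corner-gray over 5 cells = 3265  → 28.5176
row 4: Σ corner-gray over 5 cells = 2583  → 22.5608
row 5: Σ corner-gray over 5 cells = 2217  → 19.3640
row 6: Σ corner-gray over 5 cells = 2485  → 21.7048
row 7: Σ corner-gray over 5 cells = 2821  → 24.6396
Σ rows: total corner-gray = 21652  → 189.1159 mm³

189.116


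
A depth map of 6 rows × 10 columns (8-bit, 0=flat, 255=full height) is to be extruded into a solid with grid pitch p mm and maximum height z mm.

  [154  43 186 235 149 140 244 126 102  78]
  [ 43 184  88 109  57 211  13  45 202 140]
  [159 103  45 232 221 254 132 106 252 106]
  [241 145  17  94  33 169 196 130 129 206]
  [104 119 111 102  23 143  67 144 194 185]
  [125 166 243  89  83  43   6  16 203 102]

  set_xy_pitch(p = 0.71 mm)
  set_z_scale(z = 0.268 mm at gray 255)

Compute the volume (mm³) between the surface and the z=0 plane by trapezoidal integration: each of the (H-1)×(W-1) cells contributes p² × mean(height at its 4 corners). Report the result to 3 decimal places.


height_mm = gray/255 × 0.268; cell vol = 0.71² × mean(4 corners)
unit = 0.71² × 0.268 / (4×255) = 0.00013245 mm³ per gray-sum
row 0: Σ corner-gray over 9 cells = 4683  → 0.6203
row 1: Σ corner-gray over 9 cells = 4956  → 0.6564
row 2: Σ corner-gray over 9 cells = 5228  → 0.6924
row 3: Σ corner-gray over 9 cells = 4368  → 0.5785
row 4: Σ corner-gray over 9 cells = 4020  → 0.5324
Σ rows: total corner-gray = 23255  → 3.0801 mm³

3.080


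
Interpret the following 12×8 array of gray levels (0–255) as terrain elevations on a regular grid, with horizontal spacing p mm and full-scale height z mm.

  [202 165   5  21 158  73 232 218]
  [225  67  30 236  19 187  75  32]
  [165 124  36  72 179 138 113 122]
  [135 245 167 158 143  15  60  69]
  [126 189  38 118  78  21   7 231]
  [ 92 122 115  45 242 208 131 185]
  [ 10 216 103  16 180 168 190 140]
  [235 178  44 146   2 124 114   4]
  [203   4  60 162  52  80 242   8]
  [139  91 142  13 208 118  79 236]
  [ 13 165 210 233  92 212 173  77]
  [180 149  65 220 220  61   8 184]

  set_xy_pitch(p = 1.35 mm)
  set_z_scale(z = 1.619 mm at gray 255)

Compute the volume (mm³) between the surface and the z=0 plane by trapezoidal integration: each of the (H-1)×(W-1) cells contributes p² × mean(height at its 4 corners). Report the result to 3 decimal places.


107.646

height_mm = gray/255 × 1.619; cell vol = 1.35² × mean(4 corners)
unit = 1.35² × 1.619 / (4×255) = 0.00289277 mm³ per gray-sum
row 0: Σ corner-gray over 7 cells = 3213  → 9.2945
row 1: Σ corner-gray over 7 cells = 3096  → 8.9560
row 2: Σ corner-gray over 7 cells = 3391  → 9.8094
row 3: Σ corner-gray over 7 cells = 3039  → 8.7911
row 4: Σ corner-gray over 7 cells = 3262  → 9.4362
row 5: Σ corner-gray over 7 cells = 3899  → 11.2789
row 6: Σ corner-gray over 7 cells = 3351  → 9.6937
row 7: Σ corner-gray over 7 cells = 2866  → 8.2907
row 8: Σ corner-gray over 7 cells = 3088  → 8.9329
row 9: Σ corner-gray over 7 cells = 3937  → 11.3888
row 10: Σ corner-gray over 7 cells = 4070  → 11.7736
Σ rows: total corner-gray = 37212  → 107.6458 mm³


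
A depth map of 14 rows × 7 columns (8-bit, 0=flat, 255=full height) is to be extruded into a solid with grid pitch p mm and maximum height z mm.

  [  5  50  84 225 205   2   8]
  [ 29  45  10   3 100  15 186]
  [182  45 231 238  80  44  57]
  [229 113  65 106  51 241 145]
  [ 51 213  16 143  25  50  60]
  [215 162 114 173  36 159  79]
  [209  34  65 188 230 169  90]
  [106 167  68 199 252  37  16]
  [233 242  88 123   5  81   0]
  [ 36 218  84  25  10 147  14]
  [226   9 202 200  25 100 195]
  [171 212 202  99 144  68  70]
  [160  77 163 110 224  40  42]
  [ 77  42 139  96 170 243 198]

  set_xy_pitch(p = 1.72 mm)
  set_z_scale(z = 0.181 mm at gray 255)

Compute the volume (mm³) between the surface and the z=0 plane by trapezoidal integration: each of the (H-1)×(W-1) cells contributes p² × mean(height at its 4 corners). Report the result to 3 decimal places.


height_mm = gray/255 × 0.181; cell vol = 1.72² × mean(4 corners)
unit = 1.72² × 0.181 / (4×255) = 0.000524971 mm³ per gray-sum
row 0: Σ corner-gray over 6 cells = 1706  → 0.8956
row 1: Σ corner-gray over 6 cells = 2076  → 1.0898
row 2: Σ corner-gray over 6 cells = 3041  → 1.5964
row 3: Σ corner-gray over 6 cells = 2531  → 1.3287
row 4: Σ corner-gray over 6 cells = 2587  → 1.3581
row 5: Σ corner-gray over 6 cells = 3253  → 1.7077
row 6: Σ corner-gray over 6 cells = 3239  → 1.7004
row 7: Σ corner-gray over 6 cells = 2879  → 1.5114
row 8: Σ corner-gray over 6 cells = 2329  → 1.2227
row 9: Σ corner-gray over 6 cells = 2511  → 1.3182
row 10: Σ corner-gray over 6 cells = 3184  → 1.6715
row 11: Σ corner-gray over 6 cells = 3121  → 1.6384
row 12: Σ corner-gray over 6 cells = 3085  → 1.6195
Σ rows: total corner-gray = 35542  → 18.6585 mm³

18.659


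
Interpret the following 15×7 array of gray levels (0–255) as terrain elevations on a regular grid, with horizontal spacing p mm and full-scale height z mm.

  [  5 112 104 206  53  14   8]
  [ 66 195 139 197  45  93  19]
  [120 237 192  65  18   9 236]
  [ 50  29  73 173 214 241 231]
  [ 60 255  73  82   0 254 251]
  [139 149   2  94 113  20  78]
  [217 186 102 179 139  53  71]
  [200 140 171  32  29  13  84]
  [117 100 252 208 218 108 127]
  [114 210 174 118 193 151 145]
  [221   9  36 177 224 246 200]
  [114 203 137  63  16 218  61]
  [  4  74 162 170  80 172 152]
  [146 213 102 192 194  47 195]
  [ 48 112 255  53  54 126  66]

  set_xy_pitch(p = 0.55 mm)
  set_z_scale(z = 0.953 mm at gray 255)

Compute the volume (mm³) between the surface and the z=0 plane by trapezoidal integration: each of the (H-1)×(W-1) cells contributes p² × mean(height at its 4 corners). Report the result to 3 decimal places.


12.162

height_mm = gray/255 × 0.953; cell vol = 0.55² × mean(4 corners)
unit = 0.55² × 0.953 / (4×255) = 0.00028263 mm³ per gray-sum
row 0: Σ corner-gray over 6 cells = 2414  → 0.6823
row 1: Σ corner-gray over 6 cells = 2821  → 0.7973
row 2: Σ corner-gray over 6 cells = 3139  → 0.8872
row 3: Σ corner-gray over 6 cells = 3380  → 0.9553
row 4: Σ corner-gray over 6 cells = 2612  → 0.7382
row 5: Σ corner-gray over 6 cells = 2579  → 0.7289
row 6: Σ corner-gray over 6 cells = 2660  → 0.7518
row 7: Σ corner-gray over 6 cells = 3070  → 0.8677
row 8: Σ corner-gray over 6 cells = 3967  → 1.1212
row 9: Σ corner-gray over 6 cells = 3756  → 1.0616
row 10: Σ corner-gray over 6 cells = 3254  → 0.9197
row 11: Σ corner-gray over 6 cells = 2921  → 0.8256
row 12: Σ corner-gray over 6 cells = 3309  → 0.9352
row 13: Σ corner-gray over 6 cells = 3151  → 0.8906
Σ rows: total corner-gray = 43033  → 12.1624 mm³


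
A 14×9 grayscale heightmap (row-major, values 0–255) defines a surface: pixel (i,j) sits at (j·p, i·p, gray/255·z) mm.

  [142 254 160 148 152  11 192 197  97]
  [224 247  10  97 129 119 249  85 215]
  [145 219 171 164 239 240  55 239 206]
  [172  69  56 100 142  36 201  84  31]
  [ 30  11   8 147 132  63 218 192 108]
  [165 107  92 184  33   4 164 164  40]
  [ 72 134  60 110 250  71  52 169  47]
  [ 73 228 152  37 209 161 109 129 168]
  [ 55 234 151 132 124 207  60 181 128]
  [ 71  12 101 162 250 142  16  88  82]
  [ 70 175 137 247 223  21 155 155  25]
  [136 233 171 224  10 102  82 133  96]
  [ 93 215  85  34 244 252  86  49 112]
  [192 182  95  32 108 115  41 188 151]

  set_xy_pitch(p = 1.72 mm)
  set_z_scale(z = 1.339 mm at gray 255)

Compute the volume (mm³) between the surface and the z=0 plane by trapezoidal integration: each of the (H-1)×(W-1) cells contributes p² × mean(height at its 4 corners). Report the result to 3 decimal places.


211.254

height_mm = gray/255 × 1.339; cell vol = 1.72² × mean(4 corners)
unit = 1.72² × 1.339 / (4×255) = 0.00388363 mm³ per gray-sum
row 0: Σ corner-gray over 8 cells = 4778  → 18.5560
row 1: Σ corner-gray over 8 cells = 5316  → 20.6454
row 2: Σ corner-gray over 8 cells = 4584  → 17.8025
row 3: Σ corner-gray over 8 cells = 3259  → 12.6567
row 4: Σ corner-gray over 8 cells = 3381  → 13.1305
row 5: Σ corner-gray over 8 cells = 3512  → 13.6393
row 6: Σ corner-gray over 8 cells = 4102  → 15.9306
row 7: Σ corner-gray over 8 cells = 4652  → 18.0666
row 8: Σ corner-gray over 8 cells = 4056  → 15.7520
row 9: Σ corner-gray over 8 cells = 4016  → 15.5966
row 10: Σ corner-gray over 8 cells = 4463  → 17.3326
row 11: Σ corner-gray over 8 cells = 4277  → 16.6103
row 12: Σ corner-gray over 8 cells = 4000  → 15.5345
Σ rows: total corner-gray = 54396  → 211.2537 mm³


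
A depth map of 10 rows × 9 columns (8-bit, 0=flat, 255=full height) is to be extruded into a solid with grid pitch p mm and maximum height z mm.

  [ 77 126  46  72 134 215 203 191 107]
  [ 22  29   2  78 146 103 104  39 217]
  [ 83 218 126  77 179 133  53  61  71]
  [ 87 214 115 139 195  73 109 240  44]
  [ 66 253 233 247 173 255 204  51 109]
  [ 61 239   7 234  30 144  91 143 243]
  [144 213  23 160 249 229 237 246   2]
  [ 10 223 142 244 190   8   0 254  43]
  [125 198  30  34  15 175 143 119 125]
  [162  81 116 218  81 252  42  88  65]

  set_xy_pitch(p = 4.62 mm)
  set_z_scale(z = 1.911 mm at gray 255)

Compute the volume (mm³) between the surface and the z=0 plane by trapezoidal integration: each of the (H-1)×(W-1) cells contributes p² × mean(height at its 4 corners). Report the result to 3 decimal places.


1540.430

height_mm = gray/255 × 1.911; cell vol = 4.62² × mean(4 corners)
unit = 4.62² × 1.911 / (4×255) = 0.0399894 mm³ per gray-sum
row 0: Σ corner-gray over 8 cells = 3399  → 135.9238
row 1: Σ corner-gray over 8 cells = 3089  → 123.5271
row 2: Σ corner-gray over 8 cells = 4149  → 165.9159
row 3: Σ corner-gray over 8 cells = 5308  → 212.2635
row 4: Σ corner-gray over 8 cells = 5087  → 203.4259
row 5: Σ corner-gray over 8 cells = 4940  → 197.5474
row 6: Σ corner-gray over 8 cells = 5035  → 201.3464
row 7: Σ corner-gray over 8 cells = 3853  → 154.0790
row 8: Σ corner-gray over 8 cells = 3661  → 146.4011
Σ rows: total corner-gray = 38521  → 1540.4302 mm³


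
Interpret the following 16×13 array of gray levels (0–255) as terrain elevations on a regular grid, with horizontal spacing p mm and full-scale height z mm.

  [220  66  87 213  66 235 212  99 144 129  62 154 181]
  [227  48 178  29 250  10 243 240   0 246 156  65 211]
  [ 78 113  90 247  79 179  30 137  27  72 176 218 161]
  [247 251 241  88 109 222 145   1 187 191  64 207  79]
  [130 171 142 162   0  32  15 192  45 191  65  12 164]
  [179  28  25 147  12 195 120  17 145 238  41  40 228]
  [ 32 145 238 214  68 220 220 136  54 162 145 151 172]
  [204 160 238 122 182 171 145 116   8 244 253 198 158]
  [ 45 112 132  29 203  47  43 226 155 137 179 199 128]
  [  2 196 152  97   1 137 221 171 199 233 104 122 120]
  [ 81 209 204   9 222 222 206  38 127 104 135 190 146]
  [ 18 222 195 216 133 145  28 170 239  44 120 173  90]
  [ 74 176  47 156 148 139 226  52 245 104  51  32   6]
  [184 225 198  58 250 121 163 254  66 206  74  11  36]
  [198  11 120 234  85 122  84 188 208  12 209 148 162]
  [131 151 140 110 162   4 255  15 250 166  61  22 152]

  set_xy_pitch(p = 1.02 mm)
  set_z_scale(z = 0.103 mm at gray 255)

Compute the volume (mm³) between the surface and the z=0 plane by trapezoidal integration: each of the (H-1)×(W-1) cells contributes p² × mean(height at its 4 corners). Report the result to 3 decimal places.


10.248

height_mm = gray/255 × 0.103; cell vol = 1.02² × mean(4 corners)
unit = 1.02² × 0.103 / (4×255) = 0.00010506 mm³ per gray-sum
row 0: Σ corner-gray over 12 cells = 6703  → 0.7042
row 1: Σ corner-gray over 12 cells = 6343  → 0.6664
row 2: Σ corner-gray over 12 cells = 6713  → 0.7053
row 3: Σ corner-gray over 12 cells = 6086  → 0.6394
row 4: Σ corner-gray over 12 cells = 4771  → 0.5012
row 5: Σ corner-gray over 12 cells = 6133  → 0.6443
row 6: Σ corner-gray over 12 cells = 7746  → 0.8138
row 7: Σ corner-gray over 12 cells = 7133  → 0.7494
row 8: Σ corner-gray over 12 cells = 6485  → 0.6813
row 9: Σ corner-gray over 12 cells = 6947  → 0.7299
row 10: Σ corner-gray over 12 cells = 7037  → 0.7393
row 11: Σ corner-gray over 12 cells = 6310  → 0.6629
row 12: Σ corner-gray over 12 cells = 6304  → 0.6623
row 13: Σ corner-gray over 12 cells = 6674  → 0.7012
row 14: Σ corner-gray over 12 cells = 6157  → 0.6469
Σ rows: total corner-gray = 97542  → 10.2478 mm³


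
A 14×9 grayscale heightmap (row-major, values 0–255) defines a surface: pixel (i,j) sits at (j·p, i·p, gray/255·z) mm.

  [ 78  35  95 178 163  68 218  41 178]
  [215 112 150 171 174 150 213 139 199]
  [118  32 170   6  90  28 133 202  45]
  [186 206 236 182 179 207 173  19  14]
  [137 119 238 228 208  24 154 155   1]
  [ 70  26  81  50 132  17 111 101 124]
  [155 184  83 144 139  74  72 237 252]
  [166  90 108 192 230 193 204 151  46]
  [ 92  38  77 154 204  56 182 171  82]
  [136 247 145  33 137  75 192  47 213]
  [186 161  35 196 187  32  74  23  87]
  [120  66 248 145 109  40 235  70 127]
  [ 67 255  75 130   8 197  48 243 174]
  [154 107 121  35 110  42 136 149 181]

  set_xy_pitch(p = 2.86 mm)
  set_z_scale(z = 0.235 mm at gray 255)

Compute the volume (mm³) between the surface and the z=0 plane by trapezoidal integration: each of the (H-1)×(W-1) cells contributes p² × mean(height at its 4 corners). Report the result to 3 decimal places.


height_mm = gray/255 × 0.235; cell vol = 2.86² × mean(4 corners)
unit = 2.86² × 0.235 / (4×255) = 0.00188452 mm³ per gray-sum
row 0: Σ corner-gray over 8 cells = 4484  → 8.4502
row 1: Σ corner-gray over 8 cells = 4117  → 7.7586
row 2: Σ corner-gray over 8 cells = 4089  → 7.7058
row 3: Σ corner-gray over 8 cells = 4994  → 9.4113
row 4: Σ corner-gray over 8 cells = 3620  → 6.8219
row 5: Σ corner-gray over 8 cells = 3503  → 6.6015
row 6: Σ corner-gray over 8 cells = 4821  → 9.0853
row 7: Σ corner-gray over 8 cells = 4486  → 8.4539
row 8: Σ corner-gray over 8 cells = 4039  → 7.6116
row 9: Σ corner-gray over 8 cells = 3790  → 7.1423
row 10: Σ corner-gray over 8 cells = 3762  → 7.0895
row 11: Σ corner-gray over 8 cells = 4226  → 7.9640
row 12: Σ corner-gray over 8 cells = 3888  → 7.3270
Σ rows: total corner-gray = 53819  → 101.4227 mm³

101.423


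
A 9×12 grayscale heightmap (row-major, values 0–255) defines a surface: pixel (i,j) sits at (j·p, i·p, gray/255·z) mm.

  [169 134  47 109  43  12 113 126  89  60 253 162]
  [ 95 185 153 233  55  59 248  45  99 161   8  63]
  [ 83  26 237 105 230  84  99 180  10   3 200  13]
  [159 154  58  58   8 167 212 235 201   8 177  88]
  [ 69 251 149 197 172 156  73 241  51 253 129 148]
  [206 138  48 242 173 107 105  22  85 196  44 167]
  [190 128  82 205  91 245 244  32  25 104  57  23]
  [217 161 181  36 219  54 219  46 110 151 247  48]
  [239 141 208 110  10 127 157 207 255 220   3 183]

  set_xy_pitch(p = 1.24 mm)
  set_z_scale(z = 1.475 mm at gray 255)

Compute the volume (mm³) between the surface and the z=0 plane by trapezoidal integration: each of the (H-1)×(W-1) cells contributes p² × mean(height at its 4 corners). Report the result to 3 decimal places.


height_mm = gray/255 × 1.475; cell vol = 1.24² × mean(4 corners)
unit = 1.24² × 1.475 / (4×255) = 0.00222349 mm³ per gray-sum
row 0: Σ corner-gray over 11 cells = 4953  → 11.0129
row 1: Σ corner-gray over 11 cells = 5094  → 11.3265
row 2: Σ corner-gray over 11 cells = 5247  → 11.6667
row 3: Σ corner-gray over 11 cells = 6364  → 14.1503
row 4: Σ corner-gray over 11 cells = 6254  → 13.9057
row 5: Σ corner-gray over 11 cells = 5332  → 11.8556
row 6: Σ corner-gray over 11 cells = 5752  → 12.7895
row 7: Σ corner-gray over 11 cells = 6411  → 14.2548
Σ rows: total corner-gray = 45407  → 100.9620 mm³

100.962


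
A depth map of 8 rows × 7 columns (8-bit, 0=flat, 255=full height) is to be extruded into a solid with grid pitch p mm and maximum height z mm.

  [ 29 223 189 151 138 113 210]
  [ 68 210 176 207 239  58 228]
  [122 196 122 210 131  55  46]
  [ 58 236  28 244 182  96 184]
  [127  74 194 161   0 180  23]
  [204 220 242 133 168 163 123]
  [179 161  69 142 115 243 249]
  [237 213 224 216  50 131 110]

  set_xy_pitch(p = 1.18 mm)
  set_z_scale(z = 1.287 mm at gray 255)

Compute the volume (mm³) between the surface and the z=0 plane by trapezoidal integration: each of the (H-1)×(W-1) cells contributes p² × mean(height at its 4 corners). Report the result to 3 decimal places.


height_mm = gray/255 × 1.287; cell vol = 1.18² × mean(4 corners)
unit = 1.18² × 1.287 / (4×255) = 0.00175688 mm³ per gray-sum
row 0: Σ corner-gray over 6 cells = 3943  → 6.9274
row 1: Σ corner-gray over 6 cells = 3672  → 6.4513
row 2: Σ corner-gray over 6 cells = 3410  → 5.9910
row 3: Σ corner-gray over 6 cells = 3182  → 5.5904
row 4: Σ corner-gray over 6 cells = 3547  → 6.2317
row 5: Σ corner-gray over 6 cells = 4067  → 7.1452
row 6: Σ corner-gray over 6 cells = 3903  → 6.8571
Σ rows: total corner-gray = 25724  → 45.1940 mm³

45.194


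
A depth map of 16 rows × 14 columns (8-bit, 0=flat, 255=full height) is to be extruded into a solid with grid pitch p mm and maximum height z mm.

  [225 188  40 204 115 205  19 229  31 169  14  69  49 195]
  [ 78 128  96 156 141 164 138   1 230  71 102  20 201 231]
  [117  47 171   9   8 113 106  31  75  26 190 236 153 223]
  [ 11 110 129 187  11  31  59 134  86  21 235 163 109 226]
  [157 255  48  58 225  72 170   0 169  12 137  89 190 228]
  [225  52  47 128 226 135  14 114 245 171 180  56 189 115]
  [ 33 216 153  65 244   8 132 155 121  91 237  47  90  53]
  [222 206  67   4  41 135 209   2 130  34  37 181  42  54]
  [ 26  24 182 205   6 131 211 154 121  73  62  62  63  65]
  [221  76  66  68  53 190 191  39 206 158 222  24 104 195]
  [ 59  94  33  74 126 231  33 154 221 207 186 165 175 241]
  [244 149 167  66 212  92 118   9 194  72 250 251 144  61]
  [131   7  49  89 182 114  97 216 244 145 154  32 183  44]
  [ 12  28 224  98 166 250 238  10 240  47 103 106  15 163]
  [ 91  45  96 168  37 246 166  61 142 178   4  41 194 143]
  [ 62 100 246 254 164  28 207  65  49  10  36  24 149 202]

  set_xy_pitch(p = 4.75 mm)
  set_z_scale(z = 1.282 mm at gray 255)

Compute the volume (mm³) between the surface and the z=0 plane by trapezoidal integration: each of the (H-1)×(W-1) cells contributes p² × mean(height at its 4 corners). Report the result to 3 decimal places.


2652.434

height_mm = gray/255 × 1.282; cell vol = 4.75² × mean(4 corners)
unit = 4.75² × 1.282 / (4×255) = 0.028358 mm³ per gray-sum
row 0: Σ corner-gray over 13 cells = 6289  → 178.3432
row 1: Σ corner-gray over 13 cells = 5875  → 166.6030
row 2: Σ corner-gray over 13 cells = 5457  → 154.7494
row 3: Σ corner-gray over 13 cells = 6022  → 170.7717
row 4: Σ corner-gray over 13 cells = 6689  → 189.6864
row 5: Σ corner-gray over 13 cells = 6658  → 188.8073
row 6: Σ corner-gray over 13 cells = 5656  → 160.3927
row 7: Σ corner-gray over 13 cells = 5131  → 145.5047
row 8: Σ corner-gray over 13 cells = 5889  → 167.0001
row 9: Σ corner-gray over 13 cells = 6908  → 195.8968
row 10: Σ corner-gray over 13 cells = 7451  → 211.2952
row 11: Σ corner-gray over 13 cells = 6952  → 197.1446
row 12: Σ corner-gray over 13 cells = 6424  → 182.1716
row 13: Σ corner-gray over 13 cells = 6215  → 176.2448
row 14: Σ corner-gray over 13 cells = 5918  → 167.8224
Σ rows: total corner-gray = 93534  → 2652.4340 mm³


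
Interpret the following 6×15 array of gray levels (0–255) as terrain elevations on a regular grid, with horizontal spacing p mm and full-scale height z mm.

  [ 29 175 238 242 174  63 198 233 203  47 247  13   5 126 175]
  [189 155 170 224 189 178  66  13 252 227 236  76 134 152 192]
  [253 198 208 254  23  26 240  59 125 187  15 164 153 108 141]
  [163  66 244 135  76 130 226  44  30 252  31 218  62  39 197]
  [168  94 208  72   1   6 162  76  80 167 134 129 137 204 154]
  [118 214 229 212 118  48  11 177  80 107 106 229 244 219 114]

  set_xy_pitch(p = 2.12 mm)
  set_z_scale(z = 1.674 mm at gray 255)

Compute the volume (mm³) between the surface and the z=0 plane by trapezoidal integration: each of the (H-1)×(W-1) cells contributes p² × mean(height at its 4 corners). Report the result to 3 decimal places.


285.352

height_mm = gray/255 × 1.674; cell vol = 2.12² × mean(4 corners)
unit = 2.12² × 1.674 / (4×255) = 0.0073761 mm³ per gray-sum
row 0: Σ corner-gray over 14 cells = 8657  → 63.8549
row 1: Σ corner-gray over 14 cells = 8439  → 62.2469
row 2: Σ corner-gray over 14 cells = 7380  → 54.4356
row 3: Σ corner-gray over 14 cells = 6728  → 49.6264
row 4: Σ corner-gray over 14 cells = 7482  → 55.1880
Σ rows: total corner-gray = 38686  → 285.3519 mm³


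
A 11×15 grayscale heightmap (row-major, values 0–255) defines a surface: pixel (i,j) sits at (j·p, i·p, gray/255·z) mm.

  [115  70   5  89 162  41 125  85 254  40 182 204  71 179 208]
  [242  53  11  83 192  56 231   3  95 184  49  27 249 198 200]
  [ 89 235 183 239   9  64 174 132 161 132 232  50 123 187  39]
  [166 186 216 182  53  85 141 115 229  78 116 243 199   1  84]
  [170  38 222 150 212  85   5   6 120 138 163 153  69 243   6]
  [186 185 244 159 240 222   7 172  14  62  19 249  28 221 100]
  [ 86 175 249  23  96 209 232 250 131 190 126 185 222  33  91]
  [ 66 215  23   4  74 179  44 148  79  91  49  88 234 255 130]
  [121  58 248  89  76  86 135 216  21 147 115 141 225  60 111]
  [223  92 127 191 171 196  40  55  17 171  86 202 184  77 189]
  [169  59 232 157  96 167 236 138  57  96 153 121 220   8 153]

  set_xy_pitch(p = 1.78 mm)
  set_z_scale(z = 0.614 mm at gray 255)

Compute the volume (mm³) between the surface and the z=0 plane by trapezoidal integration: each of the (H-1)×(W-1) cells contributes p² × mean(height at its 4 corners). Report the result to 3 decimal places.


140.269

height_mm = gray/255 × 0.614; cell vol = 1.78² × mean(4 corners)
unit = 1.78² × 0.614 / (4×255) = 0.00190725 mm³ per gray-sum
row 0: Σ corner-gray over 14 cells = 6641  → 12.6661
row 1: Σ corner-gray over 14 cells = 7274  → 13.8734
row 2: Σ corner-gray over 14 cells = 7908  → 15.0826
row 3: Σ corner-gray over 14 cells = 7322  → 13.9649
row 4: Σ corner-gray over 14 cells = 7314  → 13.9496
row 5: Σ corner-gray over 14 cells = 8349  → 15.9237
row 6: Σ corner-gray over 14 cells = 7581  → 14.4589
row 7: Σ corner-gray over 14 cells = 6628  → 12.6413
row 8: Σ corner-gray over 14 cells = 7096  → 13.5339
row 9: Σ corner-gray over 14 cells = 7432  → 14.1747
Σ rows: total corner-gray = 73545  → 140.2689 mm³
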